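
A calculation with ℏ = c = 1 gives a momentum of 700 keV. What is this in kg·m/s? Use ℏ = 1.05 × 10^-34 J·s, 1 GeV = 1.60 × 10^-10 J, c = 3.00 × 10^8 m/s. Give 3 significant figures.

Momentum is [E]/c; divide by c.
1 GeV → 1/c × (1 GeV in J) = 5.33 × 10^-19 kg·m/s.
Convert the energy scale: 700 keV = 7.00 × 10^-4 GeV.
Result: 7.00 × 10^-4 × 5.33 × 10^-19 = 3.73 × 10^-22 kg·m/s.

3.73 × 10^-22 kg·m/s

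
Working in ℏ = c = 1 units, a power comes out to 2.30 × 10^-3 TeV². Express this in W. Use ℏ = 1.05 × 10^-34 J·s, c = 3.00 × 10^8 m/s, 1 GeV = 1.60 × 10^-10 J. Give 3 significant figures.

5.61 × 10^17 W

Power is [E]/[T] = [E]²/ℏ.
1 GeV² → 1/ℏ × (1 GeV in J)² = 2.44 × 10^14 W.
Convert the energy scale: 2.30 × 10^-3 TeV² = 2.30 × 10^3 GeV².
Result: 2.30 × 10^3 × 2.44 × 10^14 = 5.61 × 10^17 W.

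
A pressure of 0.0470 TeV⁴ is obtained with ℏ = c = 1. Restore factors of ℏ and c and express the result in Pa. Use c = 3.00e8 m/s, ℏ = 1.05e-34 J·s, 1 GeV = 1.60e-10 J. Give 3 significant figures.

9.85e47 Pa

Pressure is [E]/[L]³ = [E]⁴/(ℏc)³.
1 GeV⁴ → 1/(ℏc)³ × (1 GeV in J)⁴ = 2.10e37 Pa.
Convert the energy scale: 0.0470 TeV⁴ = 4.70e10 GeV⁴.
Result: 4.70e10 × 2.10e37 = 9.85e47 Pa.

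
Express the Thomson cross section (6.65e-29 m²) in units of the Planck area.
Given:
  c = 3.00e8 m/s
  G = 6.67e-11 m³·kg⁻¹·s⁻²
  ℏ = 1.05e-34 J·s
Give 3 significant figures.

Planck area: A_P = ℏG/c³ = 2.59e-70 m².
6.65e-29 / 2.59e-70 = 2.56e41

2.56e41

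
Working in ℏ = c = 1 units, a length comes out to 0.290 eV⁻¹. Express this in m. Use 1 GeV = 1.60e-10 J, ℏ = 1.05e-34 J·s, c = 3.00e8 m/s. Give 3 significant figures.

5.71e-8 m

A length is [E]⁻¹ in ℏ=c=1; restore one factor of ℏc.
1 GeV⁻¹ → ℏc × (1 GeV in J)⁻¹ = 1.97e-16 m.
Convert the energy scale: 0.290 eV⁻¹ = 2.90e8 GeV⁻¹.
Result: 2.90e8 × 1.97e-16 = 5.71e-8 m.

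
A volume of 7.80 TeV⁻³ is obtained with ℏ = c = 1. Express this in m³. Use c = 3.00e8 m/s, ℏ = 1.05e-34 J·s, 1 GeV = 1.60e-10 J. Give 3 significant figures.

Volume is [L]³ = [E]⁻³·(ℏc)³.
1 GeV⁻³ → (ℏc)³ × (1 GeV in J)⁻³ = 7.63e-48 m³.
Convert the energy scale: 7.80 TeV⁻³ = 7.80e-9 GeV⁻³.
Result: 7.80e-9 × 7.63e-48 = 5.95e-56 m³.

5.95e-56 m³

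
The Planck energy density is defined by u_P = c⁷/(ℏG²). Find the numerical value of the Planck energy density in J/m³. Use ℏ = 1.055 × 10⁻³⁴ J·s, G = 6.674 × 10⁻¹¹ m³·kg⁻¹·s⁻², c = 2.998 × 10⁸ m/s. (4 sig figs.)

4.632 × 10¹¹³ J/m³

u_P = c⁷/(ℏG²)
  = 2.177 × 10⁵⁹ / 4.699 × 10⁻⁵⁵
  = 4.632 × 10¹¹³ J/m³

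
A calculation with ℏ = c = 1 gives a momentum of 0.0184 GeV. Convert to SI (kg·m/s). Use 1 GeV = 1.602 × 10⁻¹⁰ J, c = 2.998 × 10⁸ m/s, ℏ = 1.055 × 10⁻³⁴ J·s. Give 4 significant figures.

9.832 × 10⁻²¹ kg·m/s

Momentum is [E]/c; divide by c.
1 GeV → 1/c × (1 GeV in J) = 5.344 × 10⁻¹⁹ kg·m/s.
Result: 0.0184 × 5.344 × 10⁻¹⁹ = 9.832 × 10⁻²¹ kg·m/s.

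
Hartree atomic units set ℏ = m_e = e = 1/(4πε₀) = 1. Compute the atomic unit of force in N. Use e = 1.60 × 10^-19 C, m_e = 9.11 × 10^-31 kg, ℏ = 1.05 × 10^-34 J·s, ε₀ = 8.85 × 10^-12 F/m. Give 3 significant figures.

Dimensional analysis gives F_au = E_h/a₀ = m_e²e⁶/((4πε₀)³ℏ⁴).
E_h = 4.38 × 10^-18 J
a₀ = 5.26 × 10^-11 m
E_h/a₀ = 8.33 × 10^-8 N

8.33 × 10^-8 N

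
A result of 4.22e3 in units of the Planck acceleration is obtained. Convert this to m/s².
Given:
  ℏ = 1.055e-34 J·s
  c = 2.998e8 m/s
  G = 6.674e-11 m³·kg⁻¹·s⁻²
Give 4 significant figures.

One Planck acceleration: a_P = √(c⁷/(ℏG)) = 5.560e51 m/s².
4.22e3 × 5.560e51 m/s² = 2.346e55 m/s²

2.346e55 m/s²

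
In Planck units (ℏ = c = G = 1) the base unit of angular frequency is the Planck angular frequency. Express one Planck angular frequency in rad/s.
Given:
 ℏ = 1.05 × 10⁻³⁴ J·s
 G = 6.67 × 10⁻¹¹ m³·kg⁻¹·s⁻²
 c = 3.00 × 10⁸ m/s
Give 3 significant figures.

1.86 × 10⁴³ rad/s

ω_P = √(c⁵/(ℏG))
  = √(3.47 × 10⁸⁶)
  = 1.86 × 10⁴³ rad/s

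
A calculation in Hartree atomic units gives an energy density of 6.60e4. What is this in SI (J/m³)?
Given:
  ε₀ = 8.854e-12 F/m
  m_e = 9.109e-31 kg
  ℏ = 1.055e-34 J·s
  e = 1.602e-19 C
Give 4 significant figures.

One atomic unit of energy density: u_au = E_h/a₀³ = m_e⁴e¹⁰/((4πε₀)⁵ℏ⁸) = 2.929e13 J/m³.
6.60e4 × 2.929e13 J/m³ = 1.933e18 J/m³

1.933e18 J/m³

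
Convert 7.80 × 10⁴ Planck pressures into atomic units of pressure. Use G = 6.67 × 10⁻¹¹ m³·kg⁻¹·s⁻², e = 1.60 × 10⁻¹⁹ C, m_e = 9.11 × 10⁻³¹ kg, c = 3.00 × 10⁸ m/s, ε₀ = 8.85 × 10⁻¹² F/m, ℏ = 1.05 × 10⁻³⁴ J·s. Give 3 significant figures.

Planck pressure: p_P = c⁷/(ℏG²) = 4.68 × 10¹¹³ Pa
atomic unit of pressure: P_au = E_h/a₀³ = m_e⁴e¹⁰/((4πε₀)⁵ℏ⁸) = 3.01 × 10¹³ Pa
7.80 × 10⁴ × 4.68 × 10¹¹³ / 3.01 × 10¹³ = 1.21 × 10¹⁰⁵

1.21 × 10¹⁰⁵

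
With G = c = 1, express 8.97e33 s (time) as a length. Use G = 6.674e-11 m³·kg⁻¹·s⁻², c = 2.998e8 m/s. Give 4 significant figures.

2.689e42 m

Time → length via c.
8.97e33 s × (c) = 2.689e42 m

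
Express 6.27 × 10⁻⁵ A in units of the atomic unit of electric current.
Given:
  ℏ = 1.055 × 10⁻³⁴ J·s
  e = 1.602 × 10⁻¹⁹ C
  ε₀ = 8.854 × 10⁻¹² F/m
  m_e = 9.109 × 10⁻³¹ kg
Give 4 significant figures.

9.483 × 10⁻³

atomic unit of electric current: I_au = e E_h/ℏ = m_e e⁵/((4πε₀)²ℏ³) = 6.612 × 10⁻³ A.
6.27 × 10⁻⁵ / 6.612 × 10⁻³ = 9.483 × 10⁻³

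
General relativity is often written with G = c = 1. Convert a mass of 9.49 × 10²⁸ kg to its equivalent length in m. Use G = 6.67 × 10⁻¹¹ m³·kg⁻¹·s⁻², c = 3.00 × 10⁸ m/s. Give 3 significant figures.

70.3 m

In G = c = 1 units mass has dimensions of length; the conversion factor is G/c².
9.49 × 10²⁸ kg × (G/c²) = 70.3 m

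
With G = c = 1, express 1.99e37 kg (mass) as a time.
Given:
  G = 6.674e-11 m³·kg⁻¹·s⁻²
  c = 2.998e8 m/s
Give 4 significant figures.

49.29 s

Mass → time via G/c³.
1.99e37 kg × (G/c³) = 49.29 s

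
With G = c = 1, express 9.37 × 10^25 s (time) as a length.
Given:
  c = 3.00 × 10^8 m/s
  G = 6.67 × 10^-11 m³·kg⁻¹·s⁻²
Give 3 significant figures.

Time → length via c.
9.37 × 10^25 s × (c) = 2.81 × 10^34 m

2.81 × 10^34 m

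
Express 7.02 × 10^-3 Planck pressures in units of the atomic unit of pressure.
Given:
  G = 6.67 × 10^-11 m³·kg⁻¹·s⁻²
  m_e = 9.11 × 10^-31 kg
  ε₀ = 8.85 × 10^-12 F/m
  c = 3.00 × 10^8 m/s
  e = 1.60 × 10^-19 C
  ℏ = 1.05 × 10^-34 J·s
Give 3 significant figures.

1.09 × 10^98

Planck pressure: p_P = c⁷/(ℏG²) = 4.68 × 10^113 Pa
atomic unit of pressure: P_au = E_h/a₀³ = m_e⁴e¹⁰/((4πε₀)⁵ℏ⁸) = 3.01 × 10^13 Pa
7.02 × 10^-3 × 4.68 × 10^113 / 3.01 × 10^13 = 1.09 × 10^98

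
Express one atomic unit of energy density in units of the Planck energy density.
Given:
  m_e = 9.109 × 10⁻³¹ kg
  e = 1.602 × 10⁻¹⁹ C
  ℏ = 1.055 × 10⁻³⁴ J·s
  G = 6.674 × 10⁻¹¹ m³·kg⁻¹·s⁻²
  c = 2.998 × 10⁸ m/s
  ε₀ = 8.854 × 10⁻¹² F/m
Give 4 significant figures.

atomic unit of energy density: u_au = E_h/a₀³ = m_e⁴e¹⁰/((4πε₀)⁵ℏ⁸) = 2.929 × 10¹³ J/m³
Planck energy density: u_P = c⁷/(ℏG²) = 4.632 × 10¹¹³ J/m³
ratio = 2.929 × 10¹³ / 4.632 × 10¹¹³ = 6.323 × 10⁻¹⁰¹

6.323 × 10⁻¹⁰¹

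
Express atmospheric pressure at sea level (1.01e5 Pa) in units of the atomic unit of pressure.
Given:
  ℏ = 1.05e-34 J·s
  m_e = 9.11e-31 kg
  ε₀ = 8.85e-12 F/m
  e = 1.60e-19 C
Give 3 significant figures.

3.35e-9

atomic unit of pressure: P_au = E_h/a₀³ = m_e⁴e¹⁰/((4πε₀)⁵ℏ⁸) = 3.01e13 Pa.
1.01e5 / 3.01e13 = 3.35e-9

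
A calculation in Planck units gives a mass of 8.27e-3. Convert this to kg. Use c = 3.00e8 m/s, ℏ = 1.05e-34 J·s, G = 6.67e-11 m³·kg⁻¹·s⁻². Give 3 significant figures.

1.80e-10 kg

One Planck mass: m_P = √(ℏc/G) = 2.17e-8 kg.
8.27e-3 × 2.17e-8 kg = 1.80e-10 kg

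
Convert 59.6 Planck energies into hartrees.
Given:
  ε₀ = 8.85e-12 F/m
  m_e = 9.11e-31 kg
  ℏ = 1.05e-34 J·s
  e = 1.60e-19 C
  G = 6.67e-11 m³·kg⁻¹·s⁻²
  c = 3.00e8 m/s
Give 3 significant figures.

2.66e28

Planck energy: E_P = √(ℏc⁵/G) = 1.96e9 J
hartree: E_h = m_e e⁴/(4πε₀ℏ)² = 4.38e-18 J
59.6 × 1.96e9 / 4.38e-18 = 2.66e28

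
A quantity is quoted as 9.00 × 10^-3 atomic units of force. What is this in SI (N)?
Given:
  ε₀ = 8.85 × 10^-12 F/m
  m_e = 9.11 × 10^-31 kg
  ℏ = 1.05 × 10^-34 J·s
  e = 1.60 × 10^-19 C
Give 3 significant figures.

7.50 × 10^-10 N

One atomic unit of force: F_au = E_h/a₀ = m_e²e⁶/((4πε₀)³ℏ⁴) = 8.33 × 10^-8 N.
9.00 × 10^-3 × 8.33 × 10^-8 N = 7.50 × 10^-10 N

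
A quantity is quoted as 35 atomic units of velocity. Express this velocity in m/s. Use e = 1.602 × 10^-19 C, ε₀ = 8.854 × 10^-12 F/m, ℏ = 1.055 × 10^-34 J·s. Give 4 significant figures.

One atomic unit of velocity: v_au = e²/(4πε₀ℏ) = 2.186 × 10^6 m/s.
35 × 2.186 × 10^6 m/s = 7.652 × 10^7 m/s

7.652 × 10^7 m/s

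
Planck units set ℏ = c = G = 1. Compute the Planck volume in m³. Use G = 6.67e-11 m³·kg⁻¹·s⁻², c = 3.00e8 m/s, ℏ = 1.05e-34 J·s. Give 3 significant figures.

The unique combination of the constants set to 1 with dimensions of volume is V_P = (ℏG/c³)^(3/2).
  = √(1.75e-209)
  = 4.18e-105 m³

4.18e-105 m³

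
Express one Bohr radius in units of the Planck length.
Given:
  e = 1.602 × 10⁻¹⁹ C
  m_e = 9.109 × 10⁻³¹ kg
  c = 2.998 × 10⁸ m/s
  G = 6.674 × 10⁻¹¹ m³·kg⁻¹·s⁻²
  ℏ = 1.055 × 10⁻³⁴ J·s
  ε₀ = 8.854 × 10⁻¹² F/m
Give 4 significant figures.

3.277 × 10²⁴

Bohr radius: a₀ = 4πε₀ℏ²/(m_e e²) = 5.297 × 10⁻¹¹ m
Planck length: ℓ_P = √(ℏG/c³) = 1.616 × 10⁻³⁵ m
ratio = 5.297 × 10⁻¹¹ / 1.616 × 10⁻³⁵ = 3.277 × 10²⁴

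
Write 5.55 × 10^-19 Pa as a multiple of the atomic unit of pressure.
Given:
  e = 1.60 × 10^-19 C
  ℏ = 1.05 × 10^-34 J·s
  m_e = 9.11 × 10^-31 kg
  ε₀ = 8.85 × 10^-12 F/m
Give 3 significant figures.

1.84 × 10^-32

atomic unit of pressure: P_au = E_h/a₀³ = m_e⁴e¹⁰/((4πε₀)⁵ℏ⁸) = 3.01 × 10^13 Pa.
5.55 × 10^-19 / 3.01 × 10^13 = 1.84 × 10^-32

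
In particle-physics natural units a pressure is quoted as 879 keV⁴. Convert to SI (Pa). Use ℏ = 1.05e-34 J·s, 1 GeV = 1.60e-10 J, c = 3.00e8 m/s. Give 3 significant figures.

1.84e16 Pa

Pressure is [E]/[L]³ = [E]⁴/(ℏc)³.
1 GeV⁴ → 1/(ℏc)³ × (1 GeV in J)⁴ = 2.10e37 Pa.
Convert the energy scale: 879 keV⁴ = 8.79e-22 GeV⁴.
Result: 8.79e-22 × 2.10e37 = 1.84e16 Pa.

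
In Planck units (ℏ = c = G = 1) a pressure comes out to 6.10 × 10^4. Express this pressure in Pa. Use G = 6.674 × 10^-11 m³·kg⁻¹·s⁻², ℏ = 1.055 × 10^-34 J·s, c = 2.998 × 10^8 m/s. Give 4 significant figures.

One Planck pressure: p_P = c⁷/(ℏG²) = 4.632 × 10^113 Pa.
6.10 × 10^4 × 4.632 × 10^113 Pa = 2.826 × 10^118 Pa

2.826 × 10^118 Pa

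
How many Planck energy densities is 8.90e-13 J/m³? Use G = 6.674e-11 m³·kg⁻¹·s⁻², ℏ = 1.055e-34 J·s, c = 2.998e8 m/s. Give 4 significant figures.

1.921e-126

Planck energy density: u_P = c⁷/(ℏG²) = 4.632e113 J/m³.
8.90e-13 / 4.632e113 = 1.921e-126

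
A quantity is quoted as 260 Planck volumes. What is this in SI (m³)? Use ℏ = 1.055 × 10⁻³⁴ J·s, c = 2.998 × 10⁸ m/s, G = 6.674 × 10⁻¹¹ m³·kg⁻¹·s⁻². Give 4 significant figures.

One Planck volume: V_P = (ℏG/c³)^(3/2) = 4.224 × 10⁻¹⁰⁵ m³.
260 × 4.224 × 10⁻¹⁰⁵ m³ = 1.098 × 10⁻¹⁰² m³

1.098 × 10⁻¹⁰² m³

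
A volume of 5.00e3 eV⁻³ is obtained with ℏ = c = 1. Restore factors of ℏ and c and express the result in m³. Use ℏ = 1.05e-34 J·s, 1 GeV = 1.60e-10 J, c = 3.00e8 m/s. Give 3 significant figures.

Volume is [L]³ = [E]⁻³·(ℏc)³.
1 GeV⁻³ → (ℏc)³ × (1 GeV in J)⁻³ = 7.63e-48 m³.
Convert the energy scale: 5.00e3 eV⁻³ = 5.00e30 GeV⁻³.
Result: 5.00e30 × 7.63e-48 = 3.82e-17 m³.

3.82e-17 m³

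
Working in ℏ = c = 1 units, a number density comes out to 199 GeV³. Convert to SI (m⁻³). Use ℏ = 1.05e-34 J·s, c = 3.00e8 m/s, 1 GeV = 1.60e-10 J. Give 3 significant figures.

2.61e49 m⁻³

Number density is [L]⁻³ = [E]³/(ℏc)³.
1 GeV³ → 1/(ℏc)³ × (1 GeV in J)³ = 1.31e47 m⁻³.
Result: 199 × 1.31e47 = 2.61e49 m⁻³.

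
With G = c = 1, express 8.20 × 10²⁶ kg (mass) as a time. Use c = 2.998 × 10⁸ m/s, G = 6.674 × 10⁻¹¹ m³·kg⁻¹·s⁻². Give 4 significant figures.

2.031 × 10⁻⁹ s

Mass → time via G/c³.
8.20 × 10²⁶ kg × (G/c³) = 2.031 × 10⁻⁹ s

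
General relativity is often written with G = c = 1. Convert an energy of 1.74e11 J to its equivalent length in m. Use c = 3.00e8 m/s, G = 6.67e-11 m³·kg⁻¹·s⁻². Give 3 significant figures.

1.43e-33 m

Energy → length via G/c⁴.
1.74e11 J × (G/c⁴) = 1.43e-33 m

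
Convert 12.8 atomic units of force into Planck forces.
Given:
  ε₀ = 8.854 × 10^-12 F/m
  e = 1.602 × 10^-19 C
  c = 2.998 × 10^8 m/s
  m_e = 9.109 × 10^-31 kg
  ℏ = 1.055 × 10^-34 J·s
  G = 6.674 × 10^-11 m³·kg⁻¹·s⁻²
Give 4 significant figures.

8.692 × 10^-51

atomic unit of force: F_au = E_h/a₀ = m_e²e⁶/((4πε₀)³ℏ⁴) = 8.220 × 10^-8 N
Planck force: F_P = c⁴/G = 1.210 × 10^44 N
12.8 × 8.220 × 10^-8 / 1.210 × 10^44 = 8.692 × 10^-51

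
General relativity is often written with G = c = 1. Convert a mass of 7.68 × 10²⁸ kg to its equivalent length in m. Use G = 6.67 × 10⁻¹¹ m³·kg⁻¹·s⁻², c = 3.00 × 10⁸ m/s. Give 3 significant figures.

56.9 m

In G = c = 1 units mass has dimensions of length; the conversion factor is G/c².
7.68 × 10²⁸ kg × (G/c²) = 56.9 m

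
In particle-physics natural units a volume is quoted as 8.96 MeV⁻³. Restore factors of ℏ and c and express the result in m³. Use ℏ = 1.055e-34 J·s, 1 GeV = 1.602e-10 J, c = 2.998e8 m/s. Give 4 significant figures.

6.896e-38 m³

Volume is [L]³ = [E]⁻³·(ℏc)³.
1 GeV⁻³ → (ℏc)³ × (1 GeV in J)⁻³ = 7.696e-48 m³.
Convert the energy scale: 8.96 MeV⁻³ = 8.96e9 GeV⁻³.
Result: 8.96e9 × 7.696e-48 = 6.896e-38 m³.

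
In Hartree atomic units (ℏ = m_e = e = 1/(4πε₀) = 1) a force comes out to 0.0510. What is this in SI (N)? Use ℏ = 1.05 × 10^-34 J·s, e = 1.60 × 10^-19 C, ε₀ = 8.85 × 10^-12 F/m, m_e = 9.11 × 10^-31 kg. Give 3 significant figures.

4.25 × 10^-9 N

One atomic unit of force: F_au = E_h/a₀ = m_e²e⁶/((4πε₀)³ℏ⁴) = 8.33 × 10^-8 N.
0.0510 × 8.33 × 10^-8 N = 4.25 × 10^-9 N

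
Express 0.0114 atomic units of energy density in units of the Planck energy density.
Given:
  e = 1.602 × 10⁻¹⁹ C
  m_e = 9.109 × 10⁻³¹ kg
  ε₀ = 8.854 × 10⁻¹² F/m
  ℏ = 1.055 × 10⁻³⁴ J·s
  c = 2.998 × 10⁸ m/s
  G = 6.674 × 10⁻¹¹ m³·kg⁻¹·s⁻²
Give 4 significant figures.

atomic unit of energy density: u_au = E_h/a₀³ = m_e⁴e¹⁰/((4πε₀)⁵ℏ⁸) = 2.929 × 10¹³ J/m³
Planck energy density: u_P = c⁷/(ℏG²) = 4.632 × 10¹¹³ J/m³
0.0114 × 2.929 × 10¹³ / 4.632 × 10¹¹³ = 7.209 × 10⁻¹⁰³

7.209 × 10⁻¹⁰³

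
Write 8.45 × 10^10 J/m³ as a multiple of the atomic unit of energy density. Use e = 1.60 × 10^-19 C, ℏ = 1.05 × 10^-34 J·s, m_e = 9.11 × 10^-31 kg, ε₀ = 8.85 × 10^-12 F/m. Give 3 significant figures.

atomic unit of energy density: u_au = E_h/a₀³ = m_e⁴e¹⁰/((4πε₀)⁵ℏ⁸) = 3.01 × 10^13 J/m³.
8.45 × 10^10 / 3.01 × 10^13 = 2.80 × 10^-3

2.80 × 10^-3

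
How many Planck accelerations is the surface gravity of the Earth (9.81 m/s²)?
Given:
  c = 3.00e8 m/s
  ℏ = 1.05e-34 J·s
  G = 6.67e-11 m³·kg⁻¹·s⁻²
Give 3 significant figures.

1.76e-51

Planck acceleration: a_P = √(c⁷/(ℏG)) = 5.59e51 m/s².
9.81 / 5.59e51 = 1.76e-51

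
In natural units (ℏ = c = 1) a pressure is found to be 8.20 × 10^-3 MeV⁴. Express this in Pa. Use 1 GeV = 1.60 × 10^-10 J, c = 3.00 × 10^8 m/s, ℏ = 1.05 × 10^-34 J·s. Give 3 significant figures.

1.72 × 10^23 Pa

Pressure is [E]/[L]³ = [E]⁴/(ℏc)³.
1 GeV⁴ → 1/(ℏc)³ × (1 GeV in J)⁴ = 2.10 × 10^37 Pa.
Convert the energy scale: 8.20 × 10^-3 MeV⁴ = 8.20 × 10^-15 GeV⁴.
Result: 8.20 × 10^-15 × 2.10 × 10^37 = 1.72 × 10^23 Pa.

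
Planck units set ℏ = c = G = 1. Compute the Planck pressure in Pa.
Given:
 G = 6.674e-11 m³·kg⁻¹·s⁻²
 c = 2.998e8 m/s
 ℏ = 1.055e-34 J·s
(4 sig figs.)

4.632e113 Pa

The unique combination of the constants set to 1 with dimensions of pressure is p_P = c⁷/(ℏG²).
  = 2.177e59 / 4.699e-55
  = 4.632e113 Pa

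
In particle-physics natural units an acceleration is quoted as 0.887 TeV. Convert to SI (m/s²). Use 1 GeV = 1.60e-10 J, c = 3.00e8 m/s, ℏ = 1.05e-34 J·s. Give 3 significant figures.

4.05e35 m/s²

Acceleration is [L]/[T]² = c·[E]/ℏ.
1 GeV → c/ℏ × (1 GeV in J) = 4.57e32 m/s².
Convert the energy scale: 0.887 TeV = 887 GeV.
Result: 887 × 4.57e32 = 4.05e35 m/s².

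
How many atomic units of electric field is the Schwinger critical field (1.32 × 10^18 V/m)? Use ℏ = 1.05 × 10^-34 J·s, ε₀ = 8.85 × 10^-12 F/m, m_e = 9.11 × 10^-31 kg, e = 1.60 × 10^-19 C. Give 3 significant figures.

atomic unit of electric field: E_au = E_h/(e a₀) = m_e²e⁵/((4πε₀)³ℏ⁴) = 5.20 × 10^11 V/m.
1.32 × 10^18 / 5.20 × 10^11 = 2.54 × 10^6

2.54 × 10^6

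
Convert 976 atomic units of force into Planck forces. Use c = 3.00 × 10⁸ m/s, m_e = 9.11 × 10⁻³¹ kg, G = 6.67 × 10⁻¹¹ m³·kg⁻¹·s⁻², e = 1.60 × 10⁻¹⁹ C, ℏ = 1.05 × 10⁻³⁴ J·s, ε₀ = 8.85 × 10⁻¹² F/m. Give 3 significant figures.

6.69 × 10⁻⁴⁹

atomic unit of force: F_au = E_h/a₀ = m_e²e⁶/((4πε₀)³ℏ⁴) = 8.33 × 10⁻⁸ N
Planck force: F_P = c⁴/G = 1.21 × 10⁴⁴ N
976 × 8.33 × 10⁻⁸ / 1.21 × 10⁴⁴ = 6.69 × 10⁻⁴⁹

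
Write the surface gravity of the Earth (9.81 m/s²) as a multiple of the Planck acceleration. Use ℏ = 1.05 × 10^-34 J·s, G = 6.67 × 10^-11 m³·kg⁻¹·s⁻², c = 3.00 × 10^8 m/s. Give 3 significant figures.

Planck acceleration: a_P = √(c⁷/(ℏG)) = 5.59 × 10^51 m/s².
9.81 / 5.59 × 10^51 = 1.76 × 10^-51

1.76 × 10^-51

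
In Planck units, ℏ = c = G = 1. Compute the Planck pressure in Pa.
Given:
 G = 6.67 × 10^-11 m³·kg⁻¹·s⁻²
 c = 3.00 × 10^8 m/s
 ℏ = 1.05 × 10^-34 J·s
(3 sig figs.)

Dimensional analysis gives p_P = c⁷/(ℏG²).
  = 2.19 × 10^59 / 4.67 × 10^-55
  = 4.68 × 10^113 Pa

4.68 × 10^113 Pa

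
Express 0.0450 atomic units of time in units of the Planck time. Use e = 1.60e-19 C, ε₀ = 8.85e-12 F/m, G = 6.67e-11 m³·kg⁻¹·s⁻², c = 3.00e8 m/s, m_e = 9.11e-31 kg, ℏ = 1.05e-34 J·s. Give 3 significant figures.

atomic unit of time: τ_au = (4πε₀)²ℏ³/(m_e e⁴) = 2.40e-17 s
Planck time: t_P = √(ℏG/c⁵) = 5.37e-44 s
0.0450 × 2.40e-17 / 5.37e-44 = 2.01e25

2.01e25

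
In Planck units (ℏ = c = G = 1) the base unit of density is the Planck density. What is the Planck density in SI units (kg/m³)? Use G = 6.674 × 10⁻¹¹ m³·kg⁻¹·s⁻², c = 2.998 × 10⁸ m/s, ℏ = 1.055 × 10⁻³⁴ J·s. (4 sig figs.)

ρ_P = c⁵/(ℏG²)
  = 2.422 × 10⁴² / 4.699 × 10⁻⁵⁵
  = 5.154 × 10⁹⁶ kg/m³

5.154 × 10⁹⁶ kg/m³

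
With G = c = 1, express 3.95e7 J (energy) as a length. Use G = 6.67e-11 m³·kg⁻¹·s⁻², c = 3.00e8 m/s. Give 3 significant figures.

Energy → length via G/c⁴.
3.95e7 J × (G/c⁴) = 3.25e-37 m

3.25e-37 m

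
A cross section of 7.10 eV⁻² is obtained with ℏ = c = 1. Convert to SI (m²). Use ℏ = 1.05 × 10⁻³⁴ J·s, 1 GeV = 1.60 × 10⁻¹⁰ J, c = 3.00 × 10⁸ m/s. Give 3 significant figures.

2.75 × 10⁻¹³ m²

Area is [L]² = [E]⁻²·(ℏc)²; restore (ℏc)².
1 GeV⁻² → (ℏc)² × (1 GeV in J)⁻² = 3.88 × 10⁻³² m².
Convert the energy scale: 7.10 eV⁻² = 7.10 × 10¹⁸ GeV⁻².
Result: 7.10 × 10¹⁸ × 3.88 × 10⁻³² = 2.75 × 10⁻¹³ m².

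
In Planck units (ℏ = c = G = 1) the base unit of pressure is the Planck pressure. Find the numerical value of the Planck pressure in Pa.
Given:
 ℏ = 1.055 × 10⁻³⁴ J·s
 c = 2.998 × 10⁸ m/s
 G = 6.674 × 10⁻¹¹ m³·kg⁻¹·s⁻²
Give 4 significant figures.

p_P = c⁷/(ℏG²)
  = 2.177 × 10⁵⁹ / 4.699 × 10⁻⁵⁵
  = 4.632 × 10¹¹³ Pa

4.632 × 10¹¹³ Pa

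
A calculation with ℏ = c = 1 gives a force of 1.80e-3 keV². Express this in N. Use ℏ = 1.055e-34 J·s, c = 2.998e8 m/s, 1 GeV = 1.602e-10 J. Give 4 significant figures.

Force is [E]/[L] = [E]²/(ℏc); restore (ℏc)⁻¹.
1 GeV² → 1/(ℏc) × (1 GeV in J)² = 8.114e5 N.
Convert the energy scale: 1.80e-3 keV² = 1.80e-15 GeV².
Result: 1.80e-15 × 8.114e5 = 1.461e-9 N.

1.461e-9 N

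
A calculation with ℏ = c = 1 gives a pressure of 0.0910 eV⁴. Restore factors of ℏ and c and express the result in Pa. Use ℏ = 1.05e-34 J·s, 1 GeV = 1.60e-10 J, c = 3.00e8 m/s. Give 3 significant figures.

Pressure is [E]/[L]³ = [E]⁴/(ℏc)³.
1 GeV⁴ → 1/(ℏc)³ × (1 GeV in J)⁴ = 2.10e37 Pa.
Convert the energy scale: 0.0910 eV⁴ = 9.10e-38 GeV⁴.
Result: 9.10e-38 × 2.10e37 = 1.91 Pa.

1.91 Pa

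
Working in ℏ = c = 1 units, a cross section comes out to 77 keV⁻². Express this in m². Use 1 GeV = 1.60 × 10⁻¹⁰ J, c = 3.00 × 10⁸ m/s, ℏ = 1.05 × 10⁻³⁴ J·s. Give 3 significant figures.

2.98 × 10⁻¹⁸ m²

Area is [L]² = [E]⁻²·(ℏc)²; restore (ℏc)².
1 GeV⁻² → (ℏc)² × (1 GeV in J)⁻² = 3.88 × 10⁻³² m².
Convert the energy scale: 77 keV⁻² = 7.70 × 10¹³ GeV⁻².
Result: 7.70 × 10¹³ × 3.88 × 10⁻³² = 2.98 × 10⁻¹⁸ m².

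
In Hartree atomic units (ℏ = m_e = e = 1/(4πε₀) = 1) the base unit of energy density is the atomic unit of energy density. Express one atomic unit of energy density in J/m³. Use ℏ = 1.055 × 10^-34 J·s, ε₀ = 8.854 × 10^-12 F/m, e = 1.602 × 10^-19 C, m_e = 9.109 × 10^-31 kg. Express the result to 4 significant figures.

u_au = E_h/a₀³ = m_e⁴e¹⁰/((4πε₀)⁵ℏ⁸)
E_h = 4.354 × 10^-18 J
a₀ = 5.297 × 10^-11 m
E_h/a₀³ = 2.929 × 10^13 J/m³

2.929 × 10^13 J/m³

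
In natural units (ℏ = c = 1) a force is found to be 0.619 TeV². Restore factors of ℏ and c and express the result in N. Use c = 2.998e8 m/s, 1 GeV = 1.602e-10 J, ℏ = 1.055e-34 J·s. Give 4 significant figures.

5.023e11 N

Force is [E]/[L] = [E]²/(ℏc); restore (ℏc)⁻¹.
1 GeV² → 1/(ℏc) × (1 GeV in J)² = 8.114e5 N.
Convert the energy scale: 0.619 TeV² = 6.19e5 GeV².
Result: 6.19e5 × 8.114e5 = 5.023e11 N.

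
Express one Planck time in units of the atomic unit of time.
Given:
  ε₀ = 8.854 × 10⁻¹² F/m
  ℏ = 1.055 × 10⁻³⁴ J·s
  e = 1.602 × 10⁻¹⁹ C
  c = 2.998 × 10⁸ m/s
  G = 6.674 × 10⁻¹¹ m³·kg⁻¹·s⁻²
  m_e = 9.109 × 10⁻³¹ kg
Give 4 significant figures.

Planck time: t_P = √(ℏG/c⁵) = 5.392 × 10⁻⁴⁴ s
atomic unit of time: τ_au = (4πε₀)²ℏ³/(m_e e⁴) = 2.423 × 10⁻¹⁷ s
ratio = 5.392 × 10⁻⁴⁴ / 2.423 × 10⁻¹⁷ = 2.225 × 10⁻²⁷

2.225 × 10⁻²⁷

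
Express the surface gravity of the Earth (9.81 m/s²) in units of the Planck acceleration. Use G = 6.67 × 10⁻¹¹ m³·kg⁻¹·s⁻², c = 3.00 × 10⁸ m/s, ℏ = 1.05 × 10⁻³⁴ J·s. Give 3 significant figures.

1.76 × 10⁻⁵¹

Planck acceleration: a_P = √(c⁷/(ℏG)) = 5.59 × 10⁵¹ m/s².
9.81 / 5.59 × 10⁵¹ = 1.76 × 10⁻⁵¹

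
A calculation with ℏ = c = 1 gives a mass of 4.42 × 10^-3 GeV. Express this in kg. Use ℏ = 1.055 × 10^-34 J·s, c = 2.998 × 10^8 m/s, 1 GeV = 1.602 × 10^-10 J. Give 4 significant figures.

Mass is [E]/c²; divide by c².
1 GeV → 1/c² × (1 GeV in J) = 1.782 × 10^-27 kg.
Result: 4.42 × 10^-3 × 1.782 × 10^-27 = 7.878 × 10^-30 kg.

7.878 × 10^-30 kg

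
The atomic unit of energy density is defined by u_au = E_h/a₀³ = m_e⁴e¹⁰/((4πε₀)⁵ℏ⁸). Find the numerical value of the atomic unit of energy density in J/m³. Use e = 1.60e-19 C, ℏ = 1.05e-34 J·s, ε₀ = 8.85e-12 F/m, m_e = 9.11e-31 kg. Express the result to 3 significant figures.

3.01e13 J/m³

u_au = E_h/a₀³ = m_e⁴e¹⁰/((4πε₀)⁵ℏ⁸)
E_h = 4.38e-18 J
a₀ = 5.26e-11 m
E_h/a₀³ = 3.01e13 J/m³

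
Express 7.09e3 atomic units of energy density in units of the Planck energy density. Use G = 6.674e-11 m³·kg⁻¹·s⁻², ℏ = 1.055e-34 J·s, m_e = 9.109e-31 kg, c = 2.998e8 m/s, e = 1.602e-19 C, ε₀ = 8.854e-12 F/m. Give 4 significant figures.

atomic unit of energy density: u_au = E_h/a₀³ = m_e⁴e¹⁰/((4πε₀)⁵ℏ⁸) = 2.929e13 J/m³
Planck energy density: u_P = c⁷/(ℏG²) = 4.632e113 J/m³
7.09e3 × 2.929e13 / 4.632e113 = 4.483e-97

4.483e-97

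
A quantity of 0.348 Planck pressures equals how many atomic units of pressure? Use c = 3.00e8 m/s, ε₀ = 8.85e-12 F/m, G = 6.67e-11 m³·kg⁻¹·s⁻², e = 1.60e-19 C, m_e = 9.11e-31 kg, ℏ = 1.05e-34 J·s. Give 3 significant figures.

Planck pressure: p_P = c⁷/(ℏG²) = 4.68e113 Pa
atomic unit of pressure: P_au = E_h/a₀³ = m_e⁴e¹⁰/((4πε₀)⁵ℏ⁸) = 3.01e13 Pa
0.348 × 4.68e113 / 3.01e13 = 5.41e99

5.41e99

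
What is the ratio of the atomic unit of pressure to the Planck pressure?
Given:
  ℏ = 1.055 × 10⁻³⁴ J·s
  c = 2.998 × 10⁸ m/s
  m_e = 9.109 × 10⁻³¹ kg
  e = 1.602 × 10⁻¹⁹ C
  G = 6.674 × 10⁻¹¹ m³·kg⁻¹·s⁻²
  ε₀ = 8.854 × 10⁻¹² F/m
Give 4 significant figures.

atomic unit of pressure: P_au = E_h/a₀³ = m_e⁴e¹⁰/((4πε₀)⁵ℏ⁸) = 2.929 × 10¹³ Pa
Planck pressure: p_P = c⁷/(ℏG²) = 4.632 × 10¹¹³ Pa
ratio = 2.929 × 10¹³ / 4.632 × 10¹¹³ = 6.323 × 10⁻¹⁰¹

6.323 × 10⁻¹⁰¹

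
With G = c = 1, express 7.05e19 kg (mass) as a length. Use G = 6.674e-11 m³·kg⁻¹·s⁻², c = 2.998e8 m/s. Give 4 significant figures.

5.235e-8 m

In G = c = 1 units mass has dimensions of length; the conversion factor is G/c².
7.05e19 kg × (G/c²) = 5.235e-8 m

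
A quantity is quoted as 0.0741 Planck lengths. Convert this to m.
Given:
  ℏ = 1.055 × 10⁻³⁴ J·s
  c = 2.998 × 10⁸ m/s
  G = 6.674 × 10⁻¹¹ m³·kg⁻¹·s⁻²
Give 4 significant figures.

One Planck length: ℓ_P = √(ℏG/c³) = 1.616 × 10⁻³⁵ m.
0.0741 × 1.616 × 10⁻³⁵ m = 1.198 × 10⁻³⁶ m

1.198 × 10⁻³⁶ m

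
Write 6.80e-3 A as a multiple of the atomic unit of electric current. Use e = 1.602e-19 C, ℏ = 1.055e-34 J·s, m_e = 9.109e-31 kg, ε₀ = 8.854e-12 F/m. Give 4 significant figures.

1.028

atomic unit of electric current: I_au = e E_h/ℏ = m_e e⁵/((4πε₀)²ℏ³) = 6.612e-3 A.
6.80e-3 / 6.612e-3 = 1.028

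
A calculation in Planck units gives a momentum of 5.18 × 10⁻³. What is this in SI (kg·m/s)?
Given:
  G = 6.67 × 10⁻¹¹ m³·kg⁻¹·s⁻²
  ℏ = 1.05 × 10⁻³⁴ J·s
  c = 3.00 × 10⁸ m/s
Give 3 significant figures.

0.0338 kg·m/s

One Planck momentum: p_P = √(ℏc³/G) = 6.52 kg·m/s.
5.18 × 10⁻³ × 6.52 kg·m/s = 0.0338 kg·m/s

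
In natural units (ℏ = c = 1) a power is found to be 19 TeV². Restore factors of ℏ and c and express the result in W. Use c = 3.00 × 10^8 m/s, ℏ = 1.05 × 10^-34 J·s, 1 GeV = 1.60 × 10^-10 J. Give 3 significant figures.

Power is [E]/[T] = [E]²/ℏ.
1 GeV² → 1/ℏ × (1 GeV in J)² = 2.44 × 10^14 W.
Convert the energy scale: 19 TeV² = 1.90 × 10^7 GeV².
Result: 1.90 × 10^7 × 2.44 × 10^14 = 4.63 × 10^21 W.

4.63 × 10^21 W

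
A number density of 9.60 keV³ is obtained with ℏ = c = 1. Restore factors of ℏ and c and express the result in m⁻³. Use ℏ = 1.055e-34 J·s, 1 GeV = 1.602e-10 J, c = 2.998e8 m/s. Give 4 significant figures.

Number density is [L]⁻³ = [E]³/(ℏc)³.
1 GeV³ → 1/(ℏc)³ × (1 GeV in J)³ = 1.299e47 m⁻³.
Convert the energy scale: 9.60 keV³ = 9.60e-18 GeV³.
Result: 9.60e-18 × 1.299e47 = 1.247e30 m⁻³.

1.247e30 m⁻³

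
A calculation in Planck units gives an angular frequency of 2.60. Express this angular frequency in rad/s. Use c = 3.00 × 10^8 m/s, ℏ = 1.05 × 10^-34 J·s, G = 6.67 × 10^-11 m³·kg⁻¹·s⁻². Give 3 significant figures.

4.84 × 10^43 rad/s

One Planck angular frequency: ω_P = √(c⁵/(ℏG)) = 1.86 × 10^43 rad/s.
2.60 × 1.86 × 10^43 rad/s = 4.84 × 10^43 rad/s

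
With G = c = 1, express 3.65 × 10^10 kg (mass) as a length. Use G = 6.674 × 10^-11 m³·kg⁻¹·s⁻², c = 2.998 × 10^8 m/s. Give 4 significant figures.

In G = c = 1 units mass has dimensions of length; the conversion factor is G/c².
3.65 × 10^10 kg × (G/c²) = 2.710 × 10^-17 m

2.710 × 10^-17 m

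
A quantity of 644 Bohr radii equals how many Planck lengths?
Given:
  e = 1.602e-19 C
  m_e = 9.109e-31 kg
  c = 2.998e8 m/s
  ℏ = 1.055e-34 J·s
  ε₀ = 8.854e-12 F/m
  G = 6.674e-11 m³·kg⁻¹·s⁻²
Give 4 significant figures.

Bohr radius: a₀ = 4πε₀ℏ²/(m_e e²) = 5.297e-11 m
Planck length: ℓ_P = √(ℏG/c³) = 1.616e-35 m
644 × 5.297e-11 / 1.616e-35 = 2.110e27

2.110e27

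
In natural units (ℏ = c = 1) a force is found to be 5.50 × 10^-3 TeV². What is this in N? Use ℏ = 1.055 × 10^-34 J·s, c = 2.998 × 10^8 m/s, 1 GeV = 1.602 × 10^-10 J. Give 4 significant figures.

4.463 × 10^9 N

Force is [E]/[L] = [E]²/(ℏc); restore (ℏc)⁻¹.
1 GeV² → 1/(ℏc) × (1 GeV in J)² = 8.114 × 10^5 N.
Convert the energy scale: 5.50 × 10^-3 TeV² = 5.50 × 10^3 GeV².
Result: 5.50 × 10^3 × 8.114 × 10^5 = 4.463 × 10^9 N.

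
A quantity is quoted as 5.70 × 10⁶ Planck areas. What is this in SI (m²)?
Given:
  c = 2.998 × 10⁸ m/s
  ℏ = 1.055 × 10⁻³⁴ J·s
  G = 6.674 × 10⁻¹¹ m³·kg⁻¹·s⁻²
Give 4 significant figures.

One Planck area: A_P = ℏG/c³ = 2.613 × 10⁻⁷⁰ m².
5.70 × 10⁶ × 2.613 × 10⁻⁷⁰ m² = 1.489 × 10⁻⁶³ m²

1.489 × 10⁻⁶³ m²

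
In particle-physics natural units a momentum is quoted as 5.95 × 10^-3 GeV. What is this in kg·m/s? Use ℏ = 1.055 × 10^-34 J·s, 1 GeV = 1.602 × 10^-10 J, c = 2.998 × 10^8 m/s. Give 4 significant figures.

Momentum is [E]/c; divide by c.
1 GeV → 1/c × (1 GeV in J) = 5.344 × 10^-19 kg·m/s.
Result: 5.95 × 10^-3 × 5.344 × 10^-19 = 3.179 × 10^-21 kg·m/s.

3.179 × 10^-21 kg·m/s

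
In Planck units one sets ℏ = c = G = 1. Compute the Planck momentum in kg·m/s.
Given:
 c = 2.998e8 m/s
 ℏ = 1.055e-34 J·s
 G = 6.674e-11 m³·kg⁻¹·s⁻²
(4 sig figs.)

p_P = √(ℏc³/G)
  = √(42.60)
  = 6.527 kg·m/s

6.527 kg·m/s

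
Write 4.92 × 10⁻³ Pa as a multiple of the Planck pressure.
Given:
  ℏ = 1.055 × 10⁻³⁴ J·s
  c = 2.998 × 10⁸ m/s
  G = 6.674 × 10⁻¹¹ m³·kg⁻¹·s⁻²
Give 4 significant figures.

Planck pressure: p_P = c⁷/(ℏG²) = 4.632 × 10¹¹³ Pa.
4.92 × 10⁻³ / 4.632 × 10¹¹³ = 1.062 × 10⁻¹¹⁶

1.062 × 10⁻¹¹⁶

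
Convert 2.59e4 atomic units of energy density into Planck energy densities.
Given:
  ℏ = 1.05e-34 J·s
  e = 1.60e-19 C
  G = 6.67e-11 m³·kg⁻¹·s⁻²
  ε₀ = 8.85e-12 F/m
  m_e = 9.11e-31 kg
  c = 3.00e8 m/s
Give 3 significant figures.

1.67e-96

atomic unit of energy density: u_au = E_h/a₀³ = m_e⁴e¹⁰/((4πε₀)⁵ℏ⁸) = 3.01e13 J/m³
Planck energy density: u_P = c⁷/(ℏG²) = 4.68e113 J/m³
2.59e4 × 3.01e13 / 4.68e113 = 1.67e-96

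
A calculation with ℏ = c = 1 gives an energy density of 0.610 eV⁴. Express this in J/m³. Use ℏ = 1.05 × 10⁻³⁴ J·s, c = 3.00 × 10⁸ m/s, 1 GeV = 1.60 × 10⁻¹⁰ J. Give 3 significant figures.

12.8 J/m³

[E]/[L]³ = [E]⁴/(ℏc)³; restore (ℏc)⁻³.
1 GeV⁴ → 1/(ℏc)³ × (1 GeV in J)⁴ = 2.10 × 10³⁷ J/m³.
Convert the energy scale: 0.610 eV⁴ = 6.10 × 10⁻³⁷ GeV⁴.
Result: 6.10 × 10⁻³⁷ × 2.10 × 10³⁷ = 12.8 J/m³.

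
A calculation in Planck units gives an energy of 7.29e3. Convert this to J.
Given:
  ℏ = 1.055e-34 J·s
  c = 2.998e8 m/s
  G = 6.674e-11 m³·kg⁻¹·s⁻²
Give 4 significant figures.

One Planck energy: E_P = √(ℏc⁵/G) = 1.957e9 J.
7.29e3 × 1.957e9 J = 1.426e13 J

1.426e13 J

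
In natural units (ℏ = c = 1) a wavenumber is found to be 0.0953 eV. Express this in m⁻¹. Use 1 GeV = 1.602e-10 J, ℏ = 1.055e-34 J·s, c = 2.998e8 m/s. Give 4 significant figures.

Inverse length is [E]/(ℏc).
1 GeV → 1/(ℏc) × (1 GeV in J) = 5.065e15 m⁻¹.
Convert the energy scale: 0.0953 eV = 9.53e-11 GeV.
Result: 9.53e-11 × 5.065e15 = 4.827e5 m⁻¹.

4.827e5 m⁻¹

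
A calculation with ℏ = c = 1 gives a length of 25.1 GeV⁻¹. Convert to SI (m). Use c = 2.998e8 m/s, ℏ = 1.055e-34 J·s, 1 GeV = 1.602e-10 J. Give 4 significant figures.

A length is [E]⁻¹ in ℏ=c=1; restore one factor of ℏc.
1 GeV⁻¹ → ℏc × (1 GeV in J)⁻¹ = 1.974e-16 m.
Result: 25.1 × 1.974e-16 = 4.956e-15 m.

4.956e-15 m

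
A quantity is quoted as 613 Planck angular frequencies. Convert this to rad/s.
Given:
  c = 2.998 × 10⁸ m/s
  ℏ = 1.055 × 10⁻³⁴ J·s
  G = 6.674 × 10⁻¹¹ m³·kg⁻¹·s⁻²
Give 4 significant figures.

1.137 × 10⁴⁶ rad/s

One Planck angular frequency: ω_P = √(c⁵/(ℏG)) = 1.855 × 10⁴³ rad/s.
613 × 1.855 × 10⁴³ rad/s = 1.137 × 10⁴⁶ rad/s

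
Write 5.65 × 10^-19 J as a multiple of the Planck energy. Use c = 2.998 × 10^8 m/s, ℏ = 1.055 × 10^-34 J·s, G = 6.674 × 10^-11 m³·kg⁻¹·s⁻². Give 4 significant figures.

2.888 × 10^-28

Planck energy: E_P = √(ℏc⁵/G) = 1.957 × 10^9 J.
5.65 × 10^-19 / 1.957 × 10^9 = 2.888 × 10^-28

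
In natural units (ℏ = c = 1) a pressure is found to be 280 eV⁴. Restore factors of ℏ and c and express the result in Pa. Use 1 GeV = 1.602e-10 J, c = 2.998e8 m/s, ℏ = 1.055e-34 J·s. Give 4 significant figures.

5.828e3 Pa

Pressure is [E]/[L]³ = [E]⁴/(ℏc)³.
1 GeV⁴ → 1/(ℏc)³ × (1 GeV in J)⁴ = 2.082e37 Pa.
Convert the energy scale: 280 eV⁴ = 2.80e-34 GeV⁴.
Result: 2.80e-34 × 2.082e37 = 5.828e3 Pa.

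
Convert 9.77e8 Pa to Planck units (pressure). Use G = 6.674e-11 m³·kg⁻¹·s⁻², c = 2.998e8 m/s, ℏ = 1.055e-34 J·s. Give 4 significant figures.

Planck pressure: p_P = c⁷/(ℏG²) = 4.632e113 Pa.
9.77e8 / 4.632e113 = 2.109e-105

2.109e-105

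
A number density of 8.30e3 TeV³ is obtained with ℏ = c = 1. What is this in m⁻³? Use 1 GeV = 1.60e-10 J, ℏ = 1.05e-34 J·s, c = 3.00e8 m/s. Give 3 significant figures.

Number density is [L]⁻³ = [E]³/(ℏc)³.
1 GeV³ → 1/(ℏc)³ × (1 GeV in J)³ = 1.31e47 m⁻³.
Convert the energy scale: 8.30e3 TeV³ = 8.30e12 GeV³.
Result: 8.30e12 × 1.31e47 = 1.09e60 m⁻³.

1.09e60 m⁻³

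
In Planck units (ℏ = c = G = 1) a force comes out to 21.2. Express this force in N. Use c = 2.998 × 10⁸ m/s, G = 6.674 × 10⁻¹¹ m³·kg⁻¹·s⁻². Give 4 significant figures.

2.566 × 10⁴⁵ N

One Planck force: F_P = c⁴/G = 1.210 × 10⁴⁴ N.
21.2 × 1.210 × 10⁴⁴ N = 2.566 × 10⁴⁵ N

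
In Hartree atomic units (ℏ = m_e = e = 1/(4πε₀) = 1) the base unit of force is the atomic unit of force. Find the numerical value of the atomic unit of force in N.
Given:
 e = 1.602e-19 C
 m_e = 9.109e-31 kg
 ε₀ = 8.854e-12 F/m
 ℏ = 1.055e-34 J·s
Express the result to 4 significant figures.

F_au = E_h/a₀ = m_e²e⁶/((4πε₀)³ℏ⁴)
E_h = 4.354e-18 J
a₀ = 5.297e-11 m
E_h/a₀ = 8.220e-8 N

8.220e-8 N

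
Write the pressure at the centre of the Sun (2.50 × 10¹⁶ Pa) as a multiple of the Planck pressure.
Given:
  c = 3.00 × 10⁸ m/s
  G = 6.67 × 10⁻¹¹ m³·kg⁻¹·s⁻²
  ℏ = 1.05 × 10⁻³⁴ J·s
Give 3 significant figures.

Planck pressure: p_P = c⁷/(ℏG²) = 4.68 × 10¹¹³ Pa.
2.50 × 10¹⁶ / 4.68 × 10¹¹³ = 5.34 × 10⁻⁹⁸

5.34 × 10⁻⁹⁸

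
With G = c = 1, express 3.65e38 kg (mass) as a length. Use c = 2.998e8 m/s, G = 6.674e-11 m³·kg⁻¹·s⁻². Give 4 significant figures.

In G = c = 1 units mass has dimensions of length; the conversion factor is G/c².
3.65e38 kg × (G/c²) = 2.710e11 m

2.710e11 m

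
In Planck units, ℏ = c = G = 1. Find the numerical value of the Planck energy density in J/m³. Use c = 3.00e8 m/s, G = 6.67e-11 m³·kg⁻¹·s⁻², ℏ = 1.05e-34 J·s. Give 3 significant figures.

From ℏ = c = G = 1 the energy density scale is u_P = c⁷/(ℏG²).
  = 2.19e59 / 4.67e-55
  = 4.68e113 J/m³

4.68e113 J/m³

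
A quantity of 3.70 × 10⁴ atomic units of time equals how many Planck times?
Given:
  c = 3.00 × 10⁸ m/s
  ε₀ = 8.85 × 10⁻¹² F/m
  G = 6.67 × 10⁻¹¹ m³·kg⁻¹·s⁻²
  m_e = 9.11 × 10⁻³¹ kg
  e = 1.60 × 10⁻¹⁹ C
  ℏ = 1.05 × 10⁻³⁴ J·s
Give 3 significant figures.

1.65 × 10³¹

atomic unit of time: τ_au = (4πε₀)²ℏ³/(m_e e⁴) = 2.40 × 10⁻¹⁷ s
Planck time: t_P = √(ℏG/c⁵) = 5.37 × 10⁻⁴⁴ s
3.70 × 10⁴ × 2.40 × 10⁻¹⁷ / 5.37 × 10⁻⁴⁴ = 1.65 × 10³¹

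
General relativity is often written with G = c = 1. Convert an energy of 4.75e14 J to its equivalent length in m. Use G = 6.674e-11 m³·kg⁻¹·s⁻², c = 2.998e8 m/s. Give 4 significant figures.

Energy → length via G/c⁴.
4.75e14 J × (G/c⁴) = 3.924e-30 m

3.924e-30 m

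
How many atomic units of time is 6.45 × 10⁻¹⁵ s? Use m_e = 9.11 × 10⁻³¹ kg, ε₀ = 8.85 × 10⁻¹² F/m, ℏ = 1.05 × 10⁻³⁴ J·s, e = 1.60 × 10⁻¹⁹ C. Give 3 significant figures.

269

atomic unit of time: τ_au = (4πε₀)²ℏ³/(m_e e⁴) = 2.40 × 10⁻¹⁷ s.
6.45 × 10⁻¹⁵ / 2.40 × 10⁻¹⁷ = 269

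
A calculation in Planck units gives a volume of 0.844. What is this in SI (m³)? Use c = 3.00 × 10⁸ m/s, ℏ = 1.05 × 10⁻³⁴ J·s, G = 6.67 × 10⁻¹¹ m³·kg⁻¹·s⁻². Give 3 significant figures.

3.53 × 10⁻¹⁰⁵ m³

One Planck volume: V_P = (ℏG/c³)^(3/2) = 4.18 × 10⁻¹⁰⁵ m³.
0.844 × 4.18 × 10⁻¹⁰⁵ m³ = 3.53 × 10⁻¹⁰⁵ m³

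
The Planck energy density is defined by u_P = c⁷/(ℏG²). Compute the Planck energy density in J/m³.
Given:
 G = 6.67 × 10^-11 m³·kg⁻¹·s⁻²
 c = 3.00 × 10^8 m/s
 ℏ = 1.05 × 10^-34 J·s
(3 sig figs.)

u_P = c⁷/(ℏG²)
  = 2.19 × 10^59 / 4.67 × 10^-55
  = 4.68 × 10^113 J/m³

4.68 × 10^113 J/m³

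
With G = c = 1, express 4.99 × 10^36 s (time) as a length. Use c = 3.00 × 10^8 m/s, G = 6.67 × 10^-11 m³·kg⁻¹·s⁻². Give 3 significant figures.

Time → length via c.
4.99 × 10^36 s × (c) = 1.50 × 10^45 m

1.50 × 10^45 m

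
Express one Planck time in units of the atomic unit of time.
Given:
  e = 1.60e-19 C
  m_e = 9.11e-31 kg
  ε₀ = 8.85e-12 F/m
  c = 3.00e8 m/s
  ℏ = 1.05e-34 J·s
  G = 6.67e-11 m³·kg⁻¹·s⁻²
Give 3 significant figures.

Planck time: t_P = √(ℏG/c⁵) = 5.37e-44 s
atomic unit of time: τ_au = (4πε₀)²ℏ³/(m_e e⁴) = 2.40e-17 s
ratio = 5.37e-44 / 2.40e-17 = 2.24e-27

2.24e-27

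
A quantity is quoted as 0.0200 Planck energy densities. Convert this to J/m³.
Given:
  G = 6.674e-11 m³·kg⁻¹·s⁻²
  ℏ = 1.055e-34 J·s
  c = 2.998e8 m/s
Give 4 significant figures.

9.265e111 J/m³

One Planck energy density: u_P = c⁷/(ℏG²) = 4.632e113 J/m³.
0.0200 × 4.632e113 J/m³ = 9.265e111 J/m³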